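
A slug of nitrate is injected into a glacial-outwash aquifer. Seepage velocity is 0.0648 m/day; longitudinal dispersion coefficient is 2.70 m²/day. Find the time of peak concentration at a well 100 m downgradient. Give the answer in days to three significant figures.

1030 days

For the 1D instantaneous-source solution, setting ∂C/∂t = 0 at fixed x gives v²t² + 2Dt − x² = 0, so t = (√(D² + v²x²) − D)/v².
√(D² + v²x²) = √(2.70² + 0.0648² × 100²) = 7.020; v² = 0.00419904.
t = (7.020 − 2.70)/0.00419904 = 1030 days (vs. the pure-advection estimate x/v = 1540 d).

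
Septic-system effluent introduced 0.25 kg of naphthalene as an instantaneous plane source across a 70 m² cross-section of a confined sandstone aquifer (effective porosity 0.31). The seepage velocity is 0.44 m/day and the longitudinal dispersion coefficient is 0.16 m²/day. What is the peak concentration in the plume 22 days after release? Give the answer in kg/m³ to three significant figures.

The peak of an instantaneous 1D plume sits at x = vt; there the Gaussian factor is 1 and C_max = M/(n_e·A·√(4πDt)), where n_e·A is the pore area the mass is dissolved in.
√(4πDt) = √(4π × 0.16 × 22) = 6.651 m, so C_max = 0.25/(0.31 × 70 × 6.651) = 0.00173 kg/m³.

0.00173 kg/m³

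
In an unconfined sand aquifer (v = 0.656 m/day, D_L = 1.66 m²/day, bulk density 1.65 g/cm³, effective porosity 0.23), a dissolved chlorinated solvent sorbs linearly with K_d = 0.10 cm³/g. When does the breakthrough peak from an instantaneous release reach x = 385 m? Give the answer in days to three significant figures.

Retardation factor R = 1 + ρ_b·K_d/n = 1 + 1.65 × 0.10/0.23 = 1.717.
Sorption retards both mechanisms: v_R = v/R = 0.3821 m/day, D_R = D/R = 0.9668 m²/day.
Peak time from v_R²t² + 2D_R t − x² = 0: t = (√(D_R² + v_R²x²) − D_R)/v_R².
√(D_R² + v_R²x²) = √(0.9668² + 0.3821² × 385²) = 147.1; v_R² = 0.1460.
t = (147.1 − 0.9668)/0.1460 = 1000 days.

1000 days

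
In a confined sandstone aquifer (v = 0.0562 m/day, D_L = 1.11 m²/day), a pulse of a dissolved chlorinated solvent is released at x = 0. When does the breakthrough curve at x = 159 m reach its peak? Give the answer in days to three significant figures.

2500 days

For the 1D instantaneous-source solution, setting ∂C/∂t = 0 at fixed x gives v²t² + 2Dt − x² = 0, so t = (√(D² + v²x²) − D)/v².
√(D² + v²x²) = √(1.11² + 0.0562² × 159²) = 9.004; v² = 0.00315844.
t = (9.004 − 1.11)/0.00315844 = 2500 days (vs. the pure-advection estimate x/v = 2830 d).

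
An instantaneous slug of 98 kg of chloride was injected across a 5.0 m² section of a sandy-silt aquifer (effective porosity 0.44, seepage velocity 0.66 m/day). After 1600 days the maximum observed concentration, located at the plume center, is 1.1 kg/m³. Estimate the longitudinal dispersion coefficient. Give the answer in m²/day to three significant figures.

0.0816 m²/day

At the plume center C_max = M/(n_e·A·√(4πDt)), so D = M²/(4πt·(n_e·A·C_max)²).
n_e·A·C_max = 0.44 × 5.0 × 1.1 = 2.420 kg/m.
D = 98²/(4π × 1600 × 2.420²) = 0.0816 m²/day.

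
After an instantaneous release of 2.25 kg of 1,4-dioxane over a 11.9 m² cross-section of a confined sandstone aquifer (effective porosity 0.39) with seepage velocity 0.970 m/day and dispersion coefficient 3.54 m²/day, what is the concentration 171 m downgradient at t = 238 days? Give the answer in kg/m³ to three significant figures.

0.00163 kg/m³

For an instantaneous plane source, C(x,t) = M/(n_e·A·√(4πDt)) · exp(−(x−vt)²/(4Dt)), with n_e·A the pore (flow) area.
Plume center vt = 0.970 × 238 = 230.86 m, so the well at 171 m is 59.86 m upgradient of the peak.
√(4πDt) = 102.9 m, giving peak height M/(n_e·A·√(4πDt)) = 2.25/(0.39 × 11.9 × 102.9) = 0.004711 kg/m³.
(x−vt)²/(4Dt) = (-59.86)²/(4 × 3.54 × 238) = 1.063; exp(−1.063) = 0.3454.
C = 0.004711 × 0.3454 = 0.00163 kg/m³.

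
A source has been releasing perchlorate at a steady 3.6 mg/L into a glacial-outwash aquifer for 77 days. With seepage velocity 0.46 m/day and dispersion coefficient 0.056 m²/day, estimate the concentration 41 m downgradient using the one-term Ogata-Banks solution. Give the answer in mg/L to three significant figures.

For a continuous step input, C/C₀ ≈ ½·erfc((x−vt)/(2√(Dt))).
vt = 0.46 × 77 = 35.42 m and 2√(Dt) = 2√(0.056 × 77) = 4.153 m.
Argument (x−vt)/(2√(Dt)) = (41 − 35.42)/4.153 = 1.344; ½·erfc(1.344) = 0.02867.
C = 3.6 × 0.02867 = 0.103 mg/L.

0.103 mg/L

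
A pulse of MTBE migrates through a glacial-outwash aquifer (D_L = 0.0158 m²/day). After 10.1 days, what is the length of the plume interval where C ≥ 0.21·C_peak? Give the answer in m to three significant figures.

2.00 m

The plume is Gaussian with σ = √(2Dt) = √(2 × 0.0158 × 10.1) = 0.5649 m.
C/C_peak = exp(−Δx²/(2σ²)) = 0.21 ⇒ Δx = σ·√(−2 ln 0.21) = 0.5649 × 1.767 = 0.9982 m.
Width = 2Δx = 2.00 m.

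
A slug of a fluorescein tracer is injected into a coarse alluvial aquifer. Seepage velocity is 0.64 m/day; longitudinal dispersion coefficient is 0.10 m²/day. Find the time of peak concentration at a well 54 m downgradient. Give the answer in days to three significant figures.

84.1 days

For the 1D instantaneous-source solution, setting ∂C/∂t = 0 at fixed x gives v²t² + 2Dt − x² = 0, so t = (√(D² + v²x²) − D)/v².
√(D² + v²x²) = √(0.10² + 0.64² × 54²) = 34.56; v² = 0.4096.
t = (34.56 − 0.10)/0.4096 = 84.1 days (vs. the pure-advection estimate x/v = 84.4 d).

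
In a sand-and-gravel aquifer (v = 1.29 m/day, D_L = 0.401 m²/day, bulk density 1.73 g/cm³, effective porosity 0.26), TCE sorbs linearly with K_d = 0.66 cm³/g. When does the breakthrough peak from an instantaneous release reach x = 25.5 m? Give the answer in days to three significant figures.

105 days

Retardation factor R = 1 + ρ_b·K_d/n = 1 + 1.73 × 0.66/0.26 = 5.392.
Sorption retards both mechanisms: v_R = v/R = 0.2392 m/day, D_R = D/R = 0.07437 m²/day.
Peak time from v_R²t² + 2D_R t − x² = 0: t = (√(D_R² + v_R²x²) − D_R)/v_R².
√(D_R² + v_R²x²) = √(0.07437² + 0.2392² × 25.5²) = 6.100; v_R² = 0.05722.
t = (6.100 − 0.07437)/0.05722 = 105 days.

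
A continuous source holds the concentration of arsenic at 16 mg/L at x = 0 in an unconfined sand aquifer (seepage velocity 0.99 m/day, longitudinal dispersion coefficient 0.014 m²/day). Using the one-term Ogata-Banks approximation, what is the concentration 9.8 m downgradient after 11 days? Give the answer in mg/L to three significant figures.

For a continuous step input, C/C₀ ≈ ½·erfc((x−vt)/(2√(Dt))).
vt = 0.99 × 11 = 10.89 m and 2√(Dt) = 2√(0.014 × 11) = 0.7849 m.
Argument (x−vt)/(2√(Dt)) = (9.8 − 10.89)/0.7849 = -1.389; ½·erfc(-1.389) = 0.9753.
C = 16 × 0.9753 = 15.6 mg/L.

15.6 mg/L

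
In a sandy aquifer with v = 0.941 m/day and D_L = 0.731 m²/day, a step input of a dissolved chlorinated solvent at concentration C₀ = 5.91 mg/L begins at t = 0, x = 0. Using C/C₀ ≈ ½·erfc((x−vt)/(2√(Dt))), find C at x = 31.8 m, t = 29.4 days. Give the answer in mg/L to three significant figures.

For a continuous step input, C/C₀ ≈ ½·erfc((x−vt)/(2√(Dt))).
vt = 0.941 × 29.4 = 27.6654 m and 2√(Dt) = 2√(0.731 × 29.4) = 9.272 m.
Argument (x−vt)/(2√(Dt)) = (31.8 − 27.6654)/9.272 = 0.4459; ½·erfc(0.4459) = 0.2642.
C = 5.91 × 0.2642 = 1.56 mg/L.

1.56 mg/L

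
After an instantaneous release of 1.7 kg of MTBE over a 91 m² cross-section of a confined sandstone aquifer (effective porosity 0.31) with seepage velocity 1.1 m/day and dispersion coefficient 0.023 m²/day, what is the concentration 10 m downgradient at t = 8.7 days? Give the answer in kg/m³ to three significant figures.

0.0302 kg/m³

For an instantaneous plane source, C(x,t) = M/(n_e·A·√(4πDt)) · exp(−(x−vt)²/(4Dt)), with n_e·A the pore (flow) area.
Plume center vt = 1.1 × 8.7 = 9.57 m, so the well at 10 m is 0.43 m downgradient of the peak.
√(4πDt) = 1.586 m, giving peak height M/(n_e·A·√(4πDt)) = 1.7/(0.31 × 91 × 1.586) = 0.03800 kg/m³.
(x−vt)²/(4Dt) = (0.43)²/(4 × 0.023 × 8.7) = 0.2310; exp(−0.2310) = 0.7937.
C = 0.03800 × 0.7937 = 0.0302 kg/m³.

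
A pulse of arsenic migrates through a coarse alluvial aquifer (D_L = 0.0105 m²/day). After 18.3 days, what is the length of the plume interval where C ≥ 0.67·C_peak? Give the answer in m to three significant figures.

The plume is Gaussian with σ = √(2Dt) = √(2 × 0.0105 × 18.3) = 0.6199 m.
C/C_peak = exp(−Δx²/(2σ²)) = 0.67 ⇒ Δx = σ·√(−2 ln 0.67) = 0.6199 × 0.8950 = 0.5548 m.
Width = 2Δx = 1.11 m.

1.11 m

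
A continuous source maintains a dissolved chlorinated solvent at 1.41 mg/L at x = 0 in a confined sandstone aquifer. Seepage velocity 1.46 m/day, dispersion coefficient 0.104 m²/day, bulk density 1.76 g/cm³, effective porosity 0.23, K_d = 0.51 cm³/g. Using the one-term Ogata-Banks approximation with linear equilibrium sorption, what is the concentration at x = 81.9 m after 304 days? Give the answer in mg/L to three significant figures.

Retardation factor R = 1 + ρ_b·K_d/n = 1 + 1.76 × 0.51/0.23 = 4.903.
Sorption retards both mechanisms: v_R = v/R = 0.2978 m/day, D_R = D/R = 0.02121 m²/day.
v_R·t = 0.2978 × 304 = 90.5312 m; 2√(D_R t) = 5.079 m; argument = (81.9 − 90.5312)/5.079 = -1.699.
C = C₀ × ½·erfc(-1.699) = 1.41 × 0.9919 = 1.40 mg/L.

1.40 mg/L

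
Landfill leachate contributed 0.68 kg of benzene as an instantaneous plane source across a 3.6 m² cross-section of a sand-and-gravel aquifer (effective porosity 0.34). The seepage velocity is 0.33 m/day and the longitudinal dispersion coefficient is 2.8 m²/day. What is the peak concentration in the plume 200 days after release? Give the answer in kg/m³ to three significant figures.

The peak of an instantaneous 1D plume sits at x = vt; there the Gaussian factor is 1 and C_max = M/(n_e·A·√(4πDt)), where n_e·A is the pore area the mass is dissolved in.
√(4πDt) = √(4π × 2.8 × 200) = 83.89 m, so C_max = 0.68/(0.34 × 3.6 × 83.89) = 0.00662 kg/m³.

0.00662 kg/m³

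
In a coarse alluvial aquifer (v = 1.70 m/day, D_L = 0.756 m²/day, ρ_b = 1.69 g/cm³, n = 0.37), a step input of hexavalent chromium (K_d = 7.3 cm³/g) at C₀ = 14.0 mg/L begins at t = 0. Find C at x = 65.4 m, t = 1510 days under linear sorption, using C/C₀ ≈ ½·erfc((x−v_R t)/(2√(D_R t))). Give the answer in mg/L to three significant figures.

Retardation factor R = 1 + ρ_b·K_d/n = 1 + 1.69 × 7.3/0.37 = 34.34.
Sorption retards both mechanisms: v_R = v/R = 0.04950 m/day, D_R = D/R = 0.02202 m²/day.
v_R·t = 0.04950 × 1510 = 74.745 m; 2√(D_R t) = 11.53 m; argument = (65.4 − 74.745)/11.53 = -0.8105.
C = C₀ × ½·erfc(-0.8105) = 14.0 × 0.8741 = 12.2 mg/L.

12.2 mg/L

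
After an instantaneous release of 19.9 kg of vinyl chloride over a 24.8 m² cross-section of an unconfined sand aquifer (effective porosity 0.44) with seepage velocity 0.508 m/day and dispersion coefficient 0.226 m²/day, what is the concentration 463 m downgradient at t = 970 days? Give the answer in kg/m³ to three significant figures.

0.0127 kg/m³

For an instantaneous plane source, C(x,t) = M/(n_e·A·√(4πDt)) · exp(−(x−vt)²/(4Dt)), with n_e·A the pore (flow) area.
Plume center vt = 0.508 × 970 = 492.76 m, so the well at 463 m is 29.76 m upgradient of the peak.
√(4πDt) = 52.49 m, giving peak height M/(n_e·A·√(4πDt)) = 19.9/(0.44 × 24.8 × 52.49) = 0.03474 kg/m³.
(x−vt)²/(4Dt) = (-29.76)²/(4 × 0.226 × 970) = 1.010; exp(−1.010) = 0.3642.
C = 0.03474 × 0.3642 = 0.0127 kg/m³.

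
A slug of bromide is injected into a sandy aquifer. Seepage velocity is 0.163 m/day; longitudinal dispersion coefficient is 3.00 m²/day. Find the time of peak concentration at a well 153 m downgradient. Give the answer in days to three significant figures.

For the 1D instantaneous-source solution, setting ∂C/∂t = 0 at fixed x gives v²t² + 2Dt − x² = 0, so t = (√(D² + v²x²) − D)/v².
√(D² + v²x²) = √(3.00² + 0.163² × 153²) = 25.12; v² = 0.026569.
t = (25.12 − 3.00)/0.026569 = 833 days (vs. the pure-advection estimate x/v = 939 d).

833 days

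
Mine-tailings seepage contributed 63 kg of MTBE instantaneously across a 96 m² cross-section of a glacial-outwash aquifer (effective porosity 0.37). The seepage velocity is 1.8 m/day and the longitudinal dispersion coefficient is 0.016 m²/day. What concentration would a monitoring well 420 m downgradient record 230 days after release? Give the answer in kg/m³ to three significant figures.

For an instantaneous plane source, C(x,t) = M/(n_e·A·√(4πDt)) · exp(−(x−vt)²/(4Dt)), with n_e·A the pore (flow) area.
Plume center vt = 1.8 × 230 = 414 m, so the well at 420 m is 6 m downgradient of the peak.
√(4πDt) = 6.800 m, giving peak height M/(n_e·A·√(4πDt)) = 63/(0.37 × 96 × 6.800) = 0.2608 kg/m³.
(x−vt)²/(4Dt) = (6)²/(4 × 0.016 × 230) = 2.446; exp(−2.446) = 0.08664.
C = 0.2608 × 0.08664 = 0.0226 kg/m³.

0.0226 kg/m³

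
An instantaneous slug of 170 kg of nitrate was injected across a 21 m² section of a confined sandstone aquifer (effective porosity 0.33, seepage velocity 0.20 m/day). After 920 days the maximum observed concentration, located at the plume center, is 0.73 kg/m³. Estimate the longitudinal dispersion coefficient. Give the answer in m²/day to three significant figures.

0.0977 m²/day

At the plume center C_max = M/(n_e·A·√(4πDt)), so D = M²/(4πt·(n_e·A·C_max)²).
n_e·A·C_max = 0.33 × 21 × 0.73 = 5.059 kg/m.
D = 170²/(4π × 920 × 5.059²) = 0.0977 m²/day.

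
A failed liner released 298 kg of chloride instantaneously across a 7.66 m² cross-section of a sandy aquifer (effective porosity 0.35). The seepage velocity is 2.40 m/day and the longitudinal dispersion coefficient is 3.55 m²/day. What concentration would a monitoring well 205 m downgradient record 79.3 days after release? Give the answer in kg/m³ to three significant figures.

For an instantaneous plane source, C(x,t) = M/(n_e·A·√(4πDt)) · exp(−(x−vt)²/(4Dt)), with n_e·A the pore (flow) area.
Plume center vt = 2.40 × 79.3 = 190.32 m, so the well at 205 m is 14.68 m downgradient of the peak.
√(4πDt) = 59.48 m, giving peak height M/(n_e·A·√(4πDt)) = 298/(0.35 × 7.66 × 59.48) = 1.869 kg/m³.
(x−vt)²/(4Dt) = (14.68)²/(4 × 3.55 × 79.3) = 0.1914; exp(−0.1914) = 0.8258.
C = 1.869 × 0.8258 = 1.54 kg/m³.

1.54 kg/m³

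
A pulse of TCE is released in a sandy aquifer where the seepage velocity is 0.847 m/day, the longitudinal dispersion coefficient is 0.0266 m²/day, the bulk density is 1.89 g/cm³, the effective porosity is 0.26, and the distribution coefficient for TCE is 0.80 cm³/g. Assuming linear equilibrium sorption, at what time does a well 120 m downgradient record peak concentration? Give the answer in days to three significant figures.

Retardation factor R = 1 + ρ_b·K_d/n = 1 + 1.89 × 0.80/0.26 = 6.815.
Sorption retards both mechanisms: v_R = v/R = 0.1243 m/day, D_R = D/R = 0.003903 m²/day.
Peak time from v_R²t² + 2D_R t − x² = 0: t = (√(D_R² + v_R²x²) − D_R)/v_R².
√(D_R² + v_R²x²) = √(0.003903² + 0.1243² × 120²) = 14.92; v_R² = 0.01545.
t = (14.92 − 0.003903)/0.01545 = 965 days.

965 days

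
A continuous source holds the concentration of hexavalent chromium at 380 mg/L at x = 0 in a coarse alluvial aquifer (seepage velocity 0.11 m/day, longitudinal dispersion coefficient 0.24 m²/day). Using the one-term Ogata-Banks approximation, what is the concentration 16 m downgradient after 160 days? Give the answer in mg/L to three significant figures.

For a continuous step input, C/C₀ ≈ ½·erfc((x−vt)/(2√(Dt))).
vt = 0.11 × 160 = 17.6 m and 2√(Dt) = 2√(0.24 × 160) = 12.39 m.
Argument (x−vt)/(2√(Dt)) = (16 − 17.6)/12.39 = -0.1291; ½·erfc(-0.1291) = 0.5724.
C = 380 × 0.5724 = 218 mg/L.

218 mg/L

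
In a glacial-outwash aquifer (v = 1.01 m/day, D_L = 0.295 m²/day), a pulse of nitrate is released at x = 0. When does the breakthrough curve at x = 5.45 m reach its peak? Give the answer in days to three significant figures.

For the 1D instantaneous-source solution, setting ∂C/∂t = 0 at fixed x gives v²t² + 2Dt − x² = 0, so t = (√(D² + v²x²) − D)/v².
√(D² + v²x²) = √(0.295² + 1.01² × 5.45²) = 5.512; v² = 1.0201.
t = (5.512 − 0.295)/1.0201 = 5.11 days (vs. the pure-advection estimate x/v = 5.40 d).

5.11 days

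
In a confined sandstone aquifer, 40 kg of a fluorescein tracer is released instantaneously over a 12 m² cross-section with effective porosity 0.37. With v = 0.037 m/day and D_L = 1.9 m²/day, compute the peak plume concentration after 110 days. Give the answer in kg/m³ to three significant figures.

The peak of an instantaneous 1D plume sits at x = vt; there the Gaussian factor is 1 and C_max = M/(n_e·A·√(4πDt)), where n_e·A is the pore area the mass is dissolved in.
√(4πDt) = √(4π × 1.9 × 110) = 51.25 m, so C_max = 40/(0.37 × 12 × 51.25) = 0.176 kg/m³.

0.176 kg/m³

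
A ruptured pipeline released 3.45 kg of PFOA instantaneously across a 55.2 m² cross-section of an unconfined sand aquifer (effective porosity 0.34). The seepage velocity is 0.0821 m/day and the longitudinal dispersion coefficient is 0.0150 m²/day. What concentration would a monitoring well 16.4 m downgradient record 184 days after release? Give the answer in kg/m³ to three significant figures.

For an instantaneous plane source, C(x,t) = M/(n_e·A·√(4πDt)) · exp(−(x−vt)²/(4Dt)), with n_e·A the pore (flow) area.
Plume center vt = 0.0821 × 184 = 15.1064 m, so the well at 16.4 m is 1.2936 m downgradient of the peak.
√(4πDt) = 5.889 m, giving peak height M/(n_e·A·√(4πDt)) = 3.45/(0.34 × 55.2 × 5.889) = 0.03121 kg/m³.
(x−vt)²/(4Dt) = (1.2936)²/(4 × 0.0150 × 184) = 0.1516; exp(−0.1516) = 0.8593.
C = 0.03121 × 0.8593 = 0.0268 kg/m³.

0.0268 kg/m³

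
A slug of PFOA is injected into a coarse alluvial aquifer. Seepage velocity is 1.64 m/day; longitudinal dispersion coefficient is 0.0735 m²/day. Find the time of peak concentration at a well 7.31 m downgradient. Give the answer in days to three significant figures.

For the 1D instantaneous-source solution, setting ∂C/∂t = 0 at fixed x gives v²t² + 2Dt − x² = 0, so t = (√(D² + v²x²) − D)/v².
√(D² + v²x²) = √(0.0735² + 1.64² × 7.31²) = 11.99; v² = 2.6896.
t = (11.99 − 0.0735)/2.6896 = 4.43 days (vs. the pure-advection estimate x/v = 4.46 d).

4.43 days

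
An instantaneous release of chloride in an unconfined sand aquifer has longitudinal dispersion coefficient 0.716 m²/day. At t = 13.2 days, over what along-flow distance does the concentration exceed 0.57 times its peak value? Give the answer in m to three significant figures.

9.22 m

The plume is Gaussian with σ = √(2Dt) = √(2 × 0.716 × 13.2) = 4.348 m.
C/C_peak = exp(−Δx²/(2σ²)) = 0.57 ⇒ Δx = σ·√(−2 ln 0.57) = 4.348 × 1.060 = 4.609 m.
Width = 2Δx = 9.22 m.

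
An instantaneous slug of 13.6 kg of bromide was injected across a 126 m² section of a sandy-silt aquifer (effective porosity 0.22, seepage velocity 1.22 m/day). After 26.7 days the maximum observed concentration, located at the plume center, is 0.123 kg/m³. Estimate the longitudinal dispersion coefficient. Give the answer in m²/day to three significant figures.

0.0474 m²/day

At the plume center C_max = M/(n_e·A·√(4πDt)), so D = M²/(4πt·(n_e·A·C_max)²).
n_e·A·C_max = 0.22 × 126 × 0.123 = 3.410 kg/m.
D = 13.6²/(4π × 26.7 × 3.410²) = 0.0474 m²/day.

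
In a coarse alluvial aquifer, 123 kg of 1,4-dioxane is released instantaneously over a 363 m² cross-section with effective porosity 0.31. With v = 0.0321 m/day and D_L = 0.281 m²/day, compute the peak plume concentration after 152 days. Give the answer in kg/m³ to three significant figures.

0.0472 kg/m³

The peak of an instantaneous 1D plume sits at x = vt; there the Gaussian factor is 1 and C_max = M/(n_e·A·√(4πDt)), where n_e·A is the pore area the mass is dissolved in.
√(4πDt) = √(4π × 0.281 × 152) = 23.17 m, so C_max = 123/(0.31 × 363 × 23.17) = 0.0472 kg/m³.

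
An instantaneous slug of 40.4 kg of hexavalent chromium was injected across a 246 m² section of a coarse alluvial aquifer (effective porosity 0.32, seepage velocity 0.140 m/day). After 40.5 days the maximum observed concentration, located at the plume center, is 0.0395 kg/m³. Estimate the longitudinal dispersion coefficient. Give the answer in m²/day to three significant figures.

0.332 m²/day

At the plume center C_max = M/(n_e·A·√(4πDt)), so D = M²/(4πt·(n_e·A·C_max)²).
n_e·A·C_max = 0.32 × 246 × 0.0395 = 3.109 kg/m.
D = 40.4²/(4π × 40.5 × 3.109²) = 0.332 m²/day.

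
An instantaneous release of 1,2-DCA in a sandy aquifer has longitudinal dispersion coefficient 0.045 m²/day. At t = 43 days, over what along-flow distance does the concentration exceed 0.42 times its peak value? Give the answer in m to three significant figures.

The plume is Gaussian with σ = √(2Dt) = √(2 × 0.045 × 43) = 1.967 m.
C/C_peak = exp(−Δx²/(2σ²)) = 0.42 ⇒ Δx = σ·√(−2 ln 0.42) = 1.967 × 1.317 = 2.591 m.
Width = 2Δx = 5.18 m.

5.18 m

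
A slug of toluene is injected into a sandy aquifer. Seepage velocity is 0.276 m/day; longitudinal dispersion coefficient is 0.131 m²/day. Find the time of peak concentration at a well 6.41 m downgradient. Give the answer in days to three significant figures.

21.6 days

For the 1D instantaneous-source solution, setting ∂C/∂t = 0 at fixed x gives v²t² + 2Dt − x² = 0, so t = (√(D² + v²x²) − D)/v².
√(D² + v²x²) = √(0.131² + 0.276² × 6.41²) = 1.774; v² = 0.076176.
t = (1.774 − 0.131)/0.076176 = 21.6 days (vs. the pure-advection estimate x/v = 23.2 d).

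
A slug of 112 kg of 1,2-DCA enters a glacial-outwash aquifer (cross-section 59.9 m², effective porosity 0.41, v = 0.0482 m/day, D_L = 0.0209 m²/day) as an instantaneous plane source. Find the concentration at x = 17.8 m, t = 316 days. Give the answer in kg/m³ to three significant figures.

0.390 kg/m³

For an instantaneous plane source, C(x,t) = M/(n_e·A·√(4πDt)) · exp(−(x−vt)²/(4Dt)), with n_e·A the pore (flow) area.
Plume center vt = 0.0482 × 316 = 15.2312 m, so the well at 17.8 m is 2.5688 m downgradient of the peak.
√(4πDt) = 9.110 m, giving peak height M/(n_e·A·√(4πDt)) = 112/(0.41 × 59.9 × 9.110) = 0.5006 kg/m³.
(x−vt)²/(4Dt) = (2.5688)²/(4 × 0.0209 × 316) = 0.2498; exp(−0.2498) = 0.7790.
C = 0.5006 × 0.7790 = 0.390 kg/m³.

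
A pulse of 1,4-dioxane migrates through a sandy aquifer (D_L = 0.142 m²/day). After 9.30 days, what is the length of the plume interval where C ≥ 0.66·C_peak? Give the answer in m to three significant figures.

2.96 m

The plume is Gaussian with σ = √(2Dt) = √(2 × 0.142 × 9.30) = 1.625 m.
C/C_peak = exp(−Δx²/(2σ²)) = 0.66 ⇒ Δx = σ·√(−2 ln 0.66) = 1.625 × 0.9116 = 1.481 m.
Width = 2Δx = 2.96 m.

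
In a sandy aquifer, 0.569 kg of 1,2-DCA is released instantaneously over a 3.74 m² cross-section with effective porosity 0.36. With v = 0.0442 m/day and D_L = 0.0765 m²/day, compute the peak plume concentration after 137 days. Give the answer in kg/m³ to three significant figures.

The peak of an instantaneous 1D plume sits at x = vt; there the Gaussian factor is 1 and C_max = M/(n_e·A·√(4πDt)), where n_e·A is the pore area the mass is dissolved in.
√(4πDt) = √(4π × 0.0765 × 137) = 11.48 m, so C_max = 0.569/(0.36 × 3.74 × 11.48) = 0.0368 kg/m³.

0.0368 kg/m³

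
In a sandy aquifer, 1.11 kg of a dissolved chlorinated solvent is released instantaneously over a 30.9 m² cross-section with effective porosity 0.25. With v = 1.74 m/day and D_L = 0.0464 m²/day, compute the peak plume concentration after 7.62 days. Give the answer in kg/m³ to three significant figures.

The peak of an instantaneous 1D plume sits at x = vt; there the Gaussian factor is 1 and C_max = M/(n_e·A·√(4πDt)), where n_e·A is the pore area the mass is dissolved in.
√(4πDt) = √(4π × 0.0464 × 7.62) = 2.108 m, so C_max = 1.11/(0.25 × 30.9 × 2.108) = 0.0682 kg/m³.

0.0682 kg/m³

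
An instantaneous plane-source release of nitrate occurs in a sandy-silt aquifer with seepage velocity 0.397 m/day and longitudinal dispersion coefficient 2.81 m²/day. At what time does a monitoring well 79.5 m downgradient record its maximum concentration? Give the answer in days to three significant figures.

183 days

For the 1D instantaneous-source solution, setting ∂C/∂t = 0 at fixed x gives v²t² + 2Dt − x² = 0, so t = (√(D² + v²x²) − D)/v².
√(D² + v²x²) = √(2.81² + 0.397² × 79.5²) = 31.69; v² = 0.157609.
t = (31.69 − 2.81)/0.157609 = 183 days (vs. the pure-advection estimate x/v = 200 d).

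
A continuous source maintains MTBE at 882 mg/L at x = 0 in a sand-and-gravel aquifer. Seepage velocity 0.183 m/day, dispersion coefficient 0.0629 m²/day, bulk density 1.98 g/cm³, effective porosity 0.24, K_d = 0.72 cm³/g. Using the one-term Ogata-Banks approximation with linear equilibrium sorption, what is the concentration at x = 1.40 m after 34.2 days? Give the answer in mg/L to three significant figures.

Retardation factor R = 1 + ρ_b·K_d/n = 1 + 1.98 × 0.72/0.24 = 6.940.
Sorption retards both mechanisms: v_R = v/R = 0.02637 m/day, D_R = D/R = 0.009063 m²/day.
v_R·t = 0.02637 × 34.2 = 0.901854 m; 2√(D_R t) = 1.113 m; argument = (1.40 − 0.901854)/1.113 = 0.4476.
C = C₀ × ½·erfc(0.4476) = 882 × 0.2634 = 232 mg/L.

232 mg/L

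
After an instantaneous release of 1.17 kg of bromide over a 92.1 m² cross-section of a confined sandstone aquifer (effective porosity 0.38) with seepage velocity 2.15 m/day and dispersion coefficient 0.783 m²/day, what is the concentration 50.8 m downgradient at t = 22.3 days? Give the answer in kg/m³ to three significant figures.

For an instantaneous plane source, C(x,t) = M/(n_e·A·√(4πDt)) · exp(−(x−vt)²/(4Dt)), with n_e·A the pore (flow) area.
Plume center vt = 2.15 × 22.3 = 47.945 m, so the well at 50.8 m is 2.855 m downgradient of the peak.
√(4πDt) = 14.81 m, giving peak height M/(n_e·A·√(4πDt)) = 1.17/(0.38 × 92.1 × 14.81) = 0.002257 kg/m³.
(x−vt)²/(4Dt) = (2.855)²/(4 × 0.783 × 22.3) = 0.1167; exp(−0.1167) = 0.8899.
C = 0.002257 × 0.8899 = 0.00201 kg/m³.

0.00201 kg/m³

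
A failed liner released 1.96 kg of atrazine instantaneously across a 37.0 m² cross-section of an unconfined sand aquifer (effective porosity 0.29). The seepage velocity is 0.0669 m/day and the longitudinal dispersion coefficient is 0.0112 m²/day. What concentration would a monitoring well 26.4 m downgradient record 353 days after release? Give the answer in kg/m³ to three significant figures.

0.0159 kg/m³

For an instantaneous plane source, C(x,t) = M/(n_e·A·√(4πDt)) · exp(−(x−vt)²/(4Dt)), with n_e·A the pore (flow) area.
Plume center vt = 0.0669 × 353 = 23.6157 m, so the well at 26.4 m is 2.7843 m downgradient of the peak.
√(4πDt) = 7.049 m, giving peak height M/(n_e·A·√(4πDt)) = 1.96/(0.29 × 37.0 × 7.049) = 0.02591 kg/m³.
(x−vt)²/(4Dt) = (2.7843)²/(4 × 0.0112 × 353) = 0.4902; exp(−0.4902) = 0.6125.
C = 0.02591 × 0.6125 = 0.0159 kg/m³.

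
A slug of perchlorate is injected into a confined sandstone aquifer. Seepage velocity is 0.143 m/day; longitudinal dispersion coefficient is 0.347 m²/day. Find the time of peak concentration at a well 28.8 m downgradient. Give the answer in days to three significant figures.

For the 1D instantaneous-source solution, setting ∂C/∂t = 0 at fixed x gives v²t² + 2Dt − x² = 0, so t = (√(D² + v²x²) − D)/v².
√(D² + v²x²) = √(0.347² + 0.143² × 28.8²) = 4.133; v² = 0.020449.
t = (4.133 − 0.347)/0.020449 = 185 days (vs. the pure-advection estimate x/v = 201 d).

185 days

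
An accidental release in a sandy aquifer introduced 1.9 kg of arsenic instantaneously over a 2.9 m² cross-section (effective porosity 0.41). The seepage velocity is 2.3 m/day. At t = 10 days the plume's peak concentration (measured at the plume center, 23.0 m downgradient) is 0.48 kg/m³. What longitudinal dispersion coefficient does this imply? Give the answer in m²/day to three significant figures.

0.0882 m²/day

At the plume center C_max = M/(n_e·A·√(4πDt)), so D = M²/(4πt·(n_e·A·C_max)²).
n_e·A·C_max = 0.41 × 2.9 × 0.48 = 0.5707 kg/m.
D = 1.9²/(4π × 10 × 0.5707²) = 0.0882 m²/day.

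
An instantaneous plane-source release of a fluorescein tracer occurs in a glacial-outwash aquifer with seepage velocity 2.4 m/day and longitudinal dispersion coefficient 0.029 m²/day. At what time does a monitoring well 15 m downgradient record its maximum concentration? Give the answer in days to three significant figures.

For the 1D instantaneous-source solution, setting ∂C/∂t = 0 at fixed x gives v²t² + 2Dt − x² = 0, so t = (√(D² + v²x²) − D)/v².
√(D² + v²x²) = √(0.029² + 2.4² × 15²) = 36.00; v² = 5.76.
t = (36.00 − 0.029)/5.76 = 6.24 days (vs. the pure-advection estimate x/v = 6.25 d).

6.24 days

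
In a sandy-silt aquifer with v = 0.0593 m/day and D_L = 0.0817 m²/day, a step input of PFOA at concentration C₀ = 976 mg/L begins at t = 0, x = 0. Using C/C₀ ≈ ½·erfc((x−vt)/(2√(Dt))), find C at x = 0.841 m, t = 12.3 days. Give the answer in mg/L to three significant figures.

457 mg/L

For a continuous step input, C/C₀ ≈ ½·erfc((x−vt)/(2√(Dt))).
vt = 0.0593 × 12.3 = 0.72939 m and 2√(Dt) = 2√(0.0817 × 12.3) = 2.005 m.
Argument (x−vt)/(2√(Dt)) = (0.841 − 0.72939)/2.005 = 0.05567; ½·erfc(0.05567) = 0.4686.
C = 976 × 0.4686 = 457 mg/L.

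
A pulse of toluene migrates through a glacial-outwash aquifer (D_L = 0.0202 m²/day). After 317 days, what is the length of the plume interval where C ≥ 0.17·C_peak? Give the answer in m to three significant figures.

13.5 m

The plume is Gaussian with σ = √(2Dt) = √(2 × 0.0202 × 317) = 3.579 m.
C/C_peak = exp(−Δx²/(2σ²)) = 0.17 ⇒ Δx = σ·√(−2 ln 0.17) = 3.579 × 1.883 = 6.739 m.
Width = 2Δx = 13.5 m.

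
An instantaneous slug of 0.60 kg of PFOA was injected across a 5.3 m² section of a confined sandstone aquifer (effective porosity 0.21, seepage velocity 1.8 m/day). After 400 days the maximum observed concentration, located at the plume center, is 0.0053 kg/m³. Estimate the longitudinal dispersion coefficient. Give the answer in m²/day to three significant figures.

2.06 m²/day

At the plume center C_max = M/(n_e·A·√(4πDt)), so D = M²/(4πt·(n_e·A·C_max)²).
n_e·A·C_max = 0.21 × 5.3 × 0.0053 = 0.005899 kg/m.
D = 0.60²/(4π × 400 × 0.005899²) = 2.06 m²/day.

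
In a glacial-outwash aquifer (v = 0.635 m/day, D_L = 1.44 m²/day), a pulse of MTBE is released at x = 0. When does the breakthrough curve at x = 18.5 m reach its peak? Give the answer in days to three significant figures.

25.8 days

For the 1D instantaneous-source solution, setting ∂C/∂t = 0 at fixed x gives v²t² + 2Dt − x² = 0, so t = (√(D² + v²x²) − D)/v².
√(D² + v²x²) = √(1.44² + 0.635² × 18.5²) = 11.84; v² = 0.403225.
t = (11.84 − 1.44)/0.403225 = 25.8 days (vs. the pure-advection estimate x/v = 29.1 d).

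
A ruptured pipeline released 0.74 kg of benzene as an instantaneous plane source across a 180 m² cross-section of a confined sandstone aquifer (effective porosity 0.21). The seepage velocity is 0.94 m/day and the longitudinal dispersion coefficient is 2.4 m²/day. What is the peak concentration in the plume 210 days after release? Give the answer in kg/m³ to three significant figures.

0.000246 kg/m³

The peak of an instantaneous 1D plume sits at x = vt; there the Gaussian factor is 1 and C_max = M/(n_e·A·√(4πDt)), where n_e·A is the pore area the mass is dissolved in.
√(4πDt) = √(4π × 2.4 × 210) = 79.58 m, so C_max = 0.74/(0.21 × 180 × 79.58) = 0.000246 kg/m³.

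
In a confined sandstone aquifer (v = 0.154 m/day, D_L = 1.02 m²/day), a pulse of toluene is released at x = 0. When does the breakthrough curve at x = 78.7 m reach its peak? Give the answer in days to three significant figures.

470 days

For the 1D instantaneous-source solution, setting ∂C/∂t = 0 at fixed x gives v²t² + 2Dt − x² = 0, so t = (√(D² + v²x²) − D)/v².
√(D² + v²x²) = √(1.02² + 0.154² × 78.7²) = 12.16; v² = 0.023716.
t = (12.16 − 1.02)/0.023716 = 470 days (vs. the pure-advection estimate x/v = 511 d).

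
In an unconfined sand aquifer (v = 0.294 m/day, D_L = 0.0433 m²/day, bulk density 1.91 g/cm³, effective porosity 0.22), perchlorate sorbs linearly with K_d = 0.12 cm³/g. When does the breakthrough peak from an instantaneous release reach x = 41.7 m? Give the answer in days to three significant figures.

289 days

Retardation factor R = 1 + ρ_b·K_d/n = 1 + 1.91 × 0.12/0.22 = 2.042.
Sorption retards both mechanisms: v_R = v/R = 0.1440 m/day, D_R = D/R = 0.02120 m²/day.
Peak time from v_R²t² + 2D_R t − x² = 0: t = (√(D_R² + v_R²x²) − D_R)/v_R².
√(D_R² + v_R²x²) = √(0.02120² + 0.1440² × 41.7²) = 6.005; v_R² = 0.02074.
t = (6.005 − 0.02120)/0.02074 = 289 days.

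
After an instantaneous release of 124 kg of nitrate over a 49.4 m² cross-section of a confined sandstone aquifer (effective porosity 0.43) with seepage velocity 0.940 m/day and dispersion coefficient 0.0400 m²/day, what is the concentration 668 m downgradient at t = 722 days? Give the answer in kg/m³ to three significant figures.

0.114 kg/m³

For an instantaneous plane source, C(x,t) = M/(n_e·A·√(4πDt)) · exp(−(x−vt)²/(4Dt)), with n_e·A the pore (flow) area.
Plume center vt = 0.940 × 722 = 678.68 m, so the well at 668 m is 10.68 m upgradient of the peak.
√(4πDt) = 19.05 m, giving peak height M/(n_e·A·√(4πDt)) = 124/(0.43 × 49.4 × 19.05) = 0.3064 kg/m³.
(x−vt)²/(4Dt) = (-10.68)²/(4 × 0.0400 × 722) = 0.9874; exp(−0.9874) = 0.3725.
C = 0.3064 × 0.3725 = 0.114 kg/m³.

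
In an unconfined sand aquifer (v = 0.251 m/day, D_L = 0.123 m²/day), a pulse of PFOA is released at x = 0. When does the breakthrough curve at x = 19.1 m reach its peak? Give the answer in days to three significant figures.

74.2 days

For the 1D instantaneous-source solution, setting ∂C/∂t = 0 at fixed x gives v²t² + 2Dt − x² = 0, so t = (√(D² + v²x²) − D)/v².
√(D² + v²x²) = √(0.123² + 0.251² × 19.1²) = 4.796; v² = 0.063001.
t = (4.796 − 0.123)/0.063001 = 74.2 days (vs. the pure-advection estimate x/v = 76.1 d).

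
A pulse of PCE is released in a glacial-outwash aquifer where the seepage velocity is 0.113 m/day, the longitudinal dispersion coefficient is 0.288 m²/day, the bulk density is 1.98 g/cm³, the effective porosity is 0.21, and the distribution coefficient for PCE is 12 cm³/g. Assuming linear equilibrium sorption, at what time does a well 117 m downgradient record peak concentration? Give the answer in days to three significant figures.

Retardation factor R = 1 + ρ_b·K_d/n = 1 + 1.98 × 12/0.21 = 114.1.
Sorption retards both mechanisms: v_R = v/R = 0.0009904 m/day, D_R = D/R = 0.002524 m²/day.
Peak time from v_R²t² + 2D_R t − x² = 0: t = (√(D_R² + v_R²x²) − D_R)/v_R².
√(D_R² + v_R²x²) = √(0.002524² + 0.0009904² × 117²) = 0.1159; v_R² = 9.809e-07.
t = (0.1159 − 0.002524)/9.809e-07 = 116000 days.

116000 days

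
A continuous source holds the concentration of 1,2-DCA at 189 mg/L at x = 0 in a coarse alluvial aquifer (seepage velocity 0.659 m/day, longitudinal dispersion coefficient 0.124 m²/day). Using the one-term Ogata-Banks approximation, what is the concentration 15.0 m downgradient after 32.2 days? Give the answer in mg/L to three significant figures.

For a continuous step input, C/C₀ ≈ ½·erfc((x−vt)/(2√(Dt))).
vt = 0.659 × 32.2 = 21.2198 m and 2√(Dt) = 2√(0.124 × 32.2) = 3.996 m.
Argument (x−vt)/(2√(Dt)) = (15.0 − 21.2198)/3.996 = -1.557; ½·erfc(-1.557) = 0.9862.
C = 189 × 0.9862 = 186 mg/L.

186 mg/L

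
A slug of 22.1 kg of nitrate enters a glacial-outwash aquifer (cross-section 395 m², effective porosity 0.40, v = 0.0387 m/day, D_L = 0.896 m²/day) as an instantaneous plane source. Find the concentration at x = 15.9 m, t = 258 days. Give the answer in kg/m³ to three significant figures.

For an instantaneous plane source, C(x,t) = M/(n_e·A·√(4πDt)) · exp(−(x−vt)²/(4Dt)), with n_e·A the pore (flow) area.
Plume center vt = 0.0387 × 258 = 9.9846 m, so the well at 15.9 m is 5.9154 m downgradient of the peak.
√(4πDt) = 53.90 m, giving peak height M/(n_e·A·√(4πDt)) = 22.1/(0.40 × 395 × 53.90) = 0.002595 kg/m³.
(x−vt)²/(4Dt) = (5.9154)²/(4 × 0.896 × 258) = 0.03784; exp(−0.03784) = 0.9629.
C = 0.002595 × 0.9629 = 0.00250 kg/m³.

0.00250 kg/m³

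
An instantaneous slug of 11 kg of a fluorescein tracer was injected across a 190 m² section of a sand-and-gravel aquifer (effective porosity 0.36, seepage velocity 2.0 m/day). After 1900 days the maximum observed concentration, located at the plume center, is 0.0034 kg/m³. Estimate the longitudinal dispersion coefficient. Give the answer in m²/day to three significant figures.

0.0937 m²/day

At the plume center C_max = M/(n_e·A·√(4πDt)), so D = M²/(4πt·(n_e·A·C_max)²).
n_e·A·C_max = 0.36 × 190 × 0.0034 = 0.2326 kg/m.
D = 11²/(4π × 1900 × 0.2326²) = 0.0937 m²/day.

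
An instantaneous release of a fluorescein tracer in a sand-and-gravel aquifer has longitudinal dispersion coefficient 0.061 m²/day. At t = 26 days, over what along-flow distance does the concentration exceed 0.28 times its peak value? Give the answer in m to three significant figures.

5.68 m

The plume is Gaussian with σ = √(2Dt) = √(2 × 0.061 × 26) = 1.781 m.
C/C_peak = exp(−Δx²/(2σ²)) = 0.28 ⇒ Δx = σ·√(−2 ln 0.28) = 1.781 × 1.596 = 2.842 m.
Width = 2Δx = 5.68 m.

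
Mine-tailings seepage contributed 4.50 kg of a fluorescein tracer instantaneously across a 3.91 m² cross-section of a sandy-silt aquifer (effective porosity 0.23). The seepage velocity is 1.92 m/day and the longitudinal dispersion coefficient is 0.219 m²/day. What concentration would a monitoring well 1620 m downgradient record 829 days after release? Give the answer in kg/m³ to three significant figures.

0.0347 kg/m³

For an instantaneous plane source, C(x,t) = M/(n_e·A·√(4πDt)) · exp(−(x−vt)²/(4Dt)), with n_e·A the pore (flow) area.
Plume center vt = 1.92 × 829 = 1591.68 m, so the well at 1620 m is 28.32 m downgradient of the peak.
√(4πDt) = 47.76 m, giving peak height M/(n_e·A·√(4πDt)) = 4.50/(0.23 × 3.91 × 47.76) = 0.1048 kg/m³.
(x−vt)²/(4Dt) = (28.32)²/(4 × 0.219 × 829) = 1.104; exp(−1.104) = 0.3315.
C = 0.1048 × 0.3315 = 0.0347 kg/m³.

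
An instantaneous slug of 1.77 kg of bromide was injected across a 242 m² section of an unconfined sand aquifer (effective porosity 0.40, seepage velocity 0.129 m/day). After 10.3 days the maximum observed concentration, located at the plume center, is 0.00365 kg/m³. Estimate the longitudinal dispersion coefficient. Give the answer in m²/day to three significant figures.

At the plume center C_max = M/(n_e·A·√(4πDt)), so D = M²/(4πt·(n_e·A·C_max)²).
n_e·A·C_max = 0.40 × 242 × 0.00365 = 0.3533 kg/m.
D = 1.77²/(4π × 10.3 × 0.3533²) = 0.194 m²/day.

0.194 m²/day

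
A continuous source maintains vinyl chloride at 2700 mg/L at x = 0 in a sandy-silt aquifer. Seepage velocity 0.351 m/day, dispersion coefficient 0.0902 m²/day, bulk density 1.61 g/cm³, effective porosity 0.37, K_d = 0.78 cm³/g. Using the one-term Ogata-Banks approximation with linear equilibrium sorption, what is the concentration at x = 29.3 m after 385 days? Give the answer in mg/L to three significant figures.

Retardation factor R = 1 + ρ_b·K_d/n = 1 + 1.61 × 0.78/0.37 = 4.394.
Sorption retards both mechanisms: v_R = v/R = 0.07988 m/day, D_R = D/R = 0.02053 m²/day.
v_R·t = 0.07988 × 385 = 30.7538 m; 2√(D_R t) = 5.623 m; argument = (29.3 − 30.7538)/5.623 = -0.2585.
C = C₀ × ½·erfc(-0.2585) = 2700 × 0.6427 = 1740 mg/L.

1740 mg/L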